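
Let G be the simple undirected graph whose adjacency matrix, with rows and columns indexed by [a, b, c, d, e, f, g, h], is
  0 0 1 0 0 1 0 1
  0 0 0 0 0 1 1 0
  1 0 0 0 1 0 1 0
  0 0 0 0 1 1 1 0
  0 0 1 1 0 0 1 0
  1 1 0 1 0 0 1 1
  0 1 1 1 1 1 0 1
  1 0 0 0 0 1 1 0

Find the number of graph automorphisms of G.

The degree sequence is [3, 2, 3, 3, 3, 5, 6, 3]. Checking the degree-preserving permutations of the vertex set shows that none except the identity preserves every edge, so Aut(G) is trivial.

1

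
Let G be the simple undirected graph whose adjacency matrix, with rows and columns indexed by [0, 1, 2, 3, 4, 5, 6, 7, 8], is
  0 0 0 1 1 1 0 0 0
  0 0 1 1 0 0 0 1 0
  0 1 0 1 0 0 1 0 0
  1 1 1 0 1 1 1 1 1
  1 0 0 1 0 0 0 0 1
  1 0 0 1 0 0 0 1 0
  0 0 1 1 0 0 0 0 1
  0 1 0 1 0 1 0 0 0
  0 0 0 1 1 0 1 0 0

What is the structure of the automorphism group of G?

Vertex 3 is the unique vertex of degree 8; the remaining 8 vertices each have degree 3 and induce a cycle, so G is the wheel on 9 vertices with hub 3. Every automorphism fixes the hub and acts on the rim 8-cycle, so Aut(G) ≅ Aut(C_8) = D_8 of order 16.

D_8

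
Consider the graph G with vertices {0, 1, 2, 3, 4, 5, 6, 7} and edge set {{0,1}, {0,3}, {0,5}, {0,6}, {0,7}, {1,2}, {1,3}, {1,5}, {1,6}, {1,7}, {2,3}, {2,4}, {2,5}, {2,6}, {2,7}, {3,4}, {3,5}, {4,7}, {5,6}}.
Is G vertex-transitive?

No

Vertex 4 is the only vertex of degree 3, so every automorphism fixes it; G is not vertex-transitive.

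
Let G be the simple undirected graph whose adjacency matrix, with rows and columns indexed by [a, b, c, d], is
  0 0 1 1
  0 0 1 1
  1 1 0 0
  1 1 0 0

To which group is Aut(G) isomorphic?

the dihedral group of order 8

G is 2-regular and connected on 4 vertices, i.e. the cycle C_4. The automorphisms of the 4-cycle are exactly the symmetries of a regular 4-gon: the dihedral group D_4, |D_4| = 8.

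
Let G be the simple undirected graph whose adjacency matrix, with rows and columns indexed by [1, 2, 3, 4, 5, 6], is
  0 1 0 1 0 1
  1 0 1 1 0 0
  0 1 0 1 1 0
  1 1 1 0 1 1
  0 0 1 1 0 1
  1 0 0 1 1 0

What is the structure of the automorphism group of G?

D_5

Vertex 4 is the unique vertex of degree 5; the remaining 5 vertices each have degree 3 and induce a cycle, so G is the wheel on 6 vertices with hub 4. With the hub fixed, the remaining symmetry is that of the rim cycle C_5, giving the dihedral group D_5.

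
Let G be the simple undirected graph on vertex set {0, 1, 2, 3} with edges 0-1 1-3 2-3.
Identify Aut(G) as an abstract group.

Z_2

The degree sequence is [1, 2, 1, 2]; the two degree-1 vertices 0 and 2 are the ends of a path, so G = P_4. A path has exactly one nontrivial symmetry — reversal — giving Aut(G) of order 2.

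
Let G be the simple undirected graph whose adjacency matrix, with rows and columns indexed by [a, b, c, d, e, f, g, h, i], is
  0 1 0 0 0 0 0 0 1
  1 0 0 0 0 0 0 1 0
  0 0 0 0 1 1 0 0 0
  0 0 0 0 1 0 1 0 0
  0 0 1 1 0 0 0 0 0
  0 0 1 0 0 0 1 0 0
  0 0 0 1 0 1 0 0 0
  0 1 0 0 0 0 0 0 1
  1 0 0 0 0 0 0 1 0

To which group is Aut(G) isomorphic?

D_4 × D_5

G has two connected components, {c, d, e, f, g} and {a, b, h, i}; each is 2-regular, so G = C_5 ⊔ C_4. No automorphism exchanges components of different sizes, hence Aut(G) is the direct product D_4 × D_5, order 80.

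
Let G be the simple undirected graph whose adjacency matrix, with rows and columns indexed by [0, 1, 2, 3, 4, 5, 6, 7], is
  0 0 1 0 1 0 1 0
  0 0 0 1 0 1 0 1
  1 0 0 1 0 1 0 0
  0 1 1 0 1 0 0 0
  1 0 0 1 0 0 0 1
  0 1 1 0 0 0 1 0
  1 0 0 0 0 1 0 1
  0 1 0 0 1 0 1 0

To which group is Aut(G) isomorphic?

Z_2^3 ⋊ S_3

G is 3-regular and bipartite on 2^3 = 8 vertices with girth 4; it is the hypercube graph Q_3. Aut(Q_3) consists of the signed permutations of the 3 coordinate axes: 3! permutations times 2^3 sign flips, so |Aut| = 2^3·3! = 48.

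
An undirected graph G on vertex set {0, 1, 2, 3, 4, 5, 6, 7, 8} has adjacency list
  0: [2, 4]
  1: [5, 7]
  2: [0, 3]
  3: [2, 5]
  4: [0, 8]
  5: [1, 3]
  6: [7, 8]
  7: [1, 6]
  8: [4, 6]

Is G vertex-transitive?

G is 2-regular and connected on 9 vertices, i.e. the cycle C_9. The automorphisms of the 9-cycle are exactly the symmetries of a regular 9-gon: the dihedral group D_9, |D_9| = 18. This group acts transitively on the 9 vertices.

Yes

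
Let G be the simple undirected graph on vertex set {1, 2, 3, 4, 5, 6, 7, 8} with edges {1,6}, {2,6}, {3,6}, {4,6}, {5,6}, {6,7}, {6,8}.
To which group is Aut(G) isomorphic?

the symmetric group on 7 letters

Vertex 6 has degree 7 and every other vertex has degree 1, so G is the star K_{1,7} with centre 6. Any automorphism fixes the centre and permutes the 7 leaves freely, so Aut(G) ≅ S_7 of order 7! = 5040.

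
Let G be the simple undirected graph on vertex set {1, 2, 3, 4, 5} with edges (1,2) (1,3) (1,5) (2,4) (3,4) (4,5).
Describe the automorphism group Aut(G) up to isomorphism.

The vertices split by degree into {1, 4} (degree 3) and {2, 3, 5} (degree 2); every edge runs between the two parts, so G is the complete bipartite graph K_{2,3}. The parts have unequal sizes, so no automorphism swaps them; each part is permuted independently, giving S_3 × S_2 of order 3!·2! = 12.

S_3 × S_2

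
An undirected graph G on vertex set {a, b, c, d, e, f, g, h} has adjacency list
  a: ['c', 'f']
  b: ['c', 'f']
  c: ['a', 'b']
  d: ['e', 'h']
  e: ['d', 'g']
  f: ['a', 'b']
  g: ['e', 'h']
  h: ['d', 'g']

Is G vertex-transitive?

Yes

G has two connected components, {a, b, c, f} and {d, e, g, h}; each is 2-regular, so G = C_4 ⊔ C_4. With two isomorphic components, Aut(G) = Aut(C_4) ≀ S_2 = (D_4 × D_4) ⋊ Z_2: permute each cycle by D_4, then optionally swap the two cycles. Order 2·(2·4)² = 128. This group acts transitively on the 8 vertices.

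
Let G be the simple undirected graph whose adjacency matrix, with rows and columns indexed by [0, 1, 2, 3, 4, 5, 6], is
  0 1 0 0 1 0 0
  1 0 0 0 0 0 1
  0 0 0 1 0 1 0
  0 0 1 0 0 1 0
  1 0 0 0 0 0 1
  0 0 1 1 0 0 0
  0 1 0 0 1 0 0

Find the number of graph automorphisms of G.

G has two connected components, {0, 1, 4, 6} and {2, 3, 5}; each is 2-regular, so G = C_4 ⊔ C_3. No automorphism exchanges components of different sizes, hence Aut(G) is the direct product D_4 × D_3, order 48.

48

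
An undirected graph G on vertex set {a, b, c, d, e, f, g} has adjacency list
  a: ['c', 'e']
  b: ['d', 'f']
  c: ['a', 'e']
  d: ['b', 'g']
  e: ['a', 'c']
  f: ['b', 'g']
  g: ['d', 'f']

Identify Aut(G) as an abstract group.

D_4 × D_3

G has two connected components, {b, d, f, g} and {a, c, e}; each is 2-regular, so G = C_4 ⊔ C_3. The components are non-isomorphic (different sizes), so Aut(G) = Aut(C_4) × Aut(C_3) = D_4 × D_3 of order 8·6 = 48.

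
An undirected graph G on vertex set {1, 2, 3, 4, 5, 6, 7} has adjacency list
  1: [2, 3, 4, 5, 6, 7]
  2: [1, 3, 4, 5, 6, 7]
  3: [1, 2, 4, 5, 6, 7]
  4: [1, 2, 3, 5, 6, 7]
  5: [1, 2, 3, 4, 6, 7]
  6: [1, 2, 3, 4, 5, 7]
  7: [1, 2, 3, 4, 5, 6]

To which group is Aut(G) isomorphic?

S_7

All 7 vertices are pairwise adjacent: G = K_7. Every bijection on the vertex set is an automorphism of K_7; hence Aut(K_7) ≅ S_7, order 5040.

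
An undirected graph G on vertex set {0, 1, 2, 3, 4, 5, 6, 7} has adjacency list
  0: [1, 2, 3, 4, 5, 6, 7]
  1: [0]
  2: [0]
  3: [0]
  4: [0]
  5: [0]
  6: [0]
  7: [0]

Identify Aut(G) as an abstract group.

the symmetric group on 7 letters

Vertex 0 has degree 7 and every other vertex has degree 1, so G is the star K_{1,7} with centre 0. The 7 leaves are pairwise interchangeable while the centre is fixed, giving Aut(G) = S_7.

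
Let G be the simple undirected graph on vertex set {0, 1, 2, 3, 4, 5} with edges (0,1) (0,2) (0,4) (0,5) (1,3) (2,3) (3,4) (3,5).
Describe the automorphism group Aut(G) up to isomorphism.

The vertices split by degree into {0, 3} (degree 4) and {1, 2, 4, 5} (degree 2); every edge runs between the two parts, so G is the complete bipartite graph K_{2,4}. Automorphisms preserve the bipartition setwise (since the parts differ in size) and act as S_4 × S_2 within it; |Aut| = 48.

S_4 × S_2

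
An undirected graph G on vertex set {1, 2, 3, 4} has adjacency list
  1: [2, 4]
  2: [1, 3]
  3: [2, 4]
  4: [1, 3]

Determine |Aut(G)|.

8

G is 2-regular and bipartite on 2^2 = 4 vertices with girth 4; it is the hypercube graph Q_2. Aut(Q_2) consists of the signed permutations of the 2 coordinate axes: 2! permutations times 2^2 sign flips, so |Aut| = 2^2·2! = 8.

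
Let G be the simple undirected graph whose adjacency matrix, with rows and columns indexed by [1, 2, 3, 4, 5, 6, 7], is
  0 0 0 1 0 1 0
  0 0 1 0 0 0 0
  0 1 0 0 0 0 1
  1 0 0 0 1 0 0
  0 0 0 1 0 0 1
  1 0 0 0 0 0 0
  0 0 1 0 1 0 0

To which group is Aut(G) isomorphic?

the cyclic group of order 2

The degree sequence is [2, 1, 2, 2, 2, 1, 2]; the two degree-1 vertices 2 and 6 are the ends of a path, so G = P_7. The only nontrivial automorphism of a path is the end-to-end reflection, so Aut(G) ≅ Z_2.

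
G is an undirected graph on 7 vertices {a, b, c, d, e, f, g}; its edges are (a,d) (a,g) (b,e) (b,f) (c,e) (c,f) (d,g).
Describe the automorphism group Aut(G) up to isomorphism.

G has two connected components, {b, c, e, f} and {a, d, g}; each is 2-regular, so G = C_4 ⊔ C_3. The components are non-isomorphic (different sizes), so Aut(G) = Aut(C_3) × Aut(C_4) = D_3 × D_4 of order 6·8 = 48.

D_3 × D_4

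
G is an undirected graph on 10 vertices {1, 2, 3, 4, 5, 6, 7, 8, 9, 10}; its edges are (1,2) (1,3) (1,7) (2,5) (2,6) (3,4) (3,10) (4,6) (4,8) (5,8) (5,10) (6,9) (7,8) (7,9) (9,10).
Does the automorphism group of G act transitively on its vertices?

Yes

G is 3-regular on 10 vertices with no triangles and no 4-cycles (girth 5): this is the Petersen graph. Viewing the Petersen graph as the Kneser graph K(5,2) — vertices are 2-subsets of {1,…,5}, edges join disjoint pairs — its automorphisms are exactly the permutations of the 5-element set, so Aut ≅ S_5 of order 120. This group acts transitively on the 10 vertices.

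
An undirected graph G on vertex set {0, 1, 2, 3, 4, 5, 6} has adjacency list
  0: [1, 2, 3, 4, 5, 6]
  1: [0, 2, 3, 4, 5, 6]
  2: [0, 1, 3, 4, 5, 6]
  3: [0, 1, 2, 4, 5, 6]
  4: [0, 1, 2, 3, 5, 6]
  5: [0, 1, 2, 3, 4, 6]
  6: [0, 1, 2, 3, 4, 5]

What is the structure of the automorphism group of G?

the symmetric group on 7 letters

All 7 vertices are pairwise adjacent: G = K_7. Any permutation of the 7 vertices preserves K_7, so Aut(K_7) = S_7 of order 7! = 5040.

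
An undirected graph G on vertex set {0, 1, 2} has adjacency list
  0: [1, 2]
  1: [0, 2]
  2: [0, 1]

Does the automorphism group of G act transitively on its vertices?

Yes

Every vertex has degree 2, so G is the complete graph K_3. Every bijection on the vertex set is an automorphism of K_3; hence Aut(K_3) ≅ S_3, order 6. This group acts transitively on the 3 vertices.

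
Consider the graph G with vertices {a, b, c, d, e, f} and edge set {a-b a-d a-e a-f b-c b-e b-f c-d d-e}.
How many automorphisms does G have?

Degrees alone do not determine every vertex (e.g. a and b both have degree 4), but their neighbour-degree multisets differ: N(a) has degrees [2, 3, 3, 4] while N(b) has degrees [2, 2, 3, 4]. Repeating this refinement separates all vertices, so the only automorphism is the identity.

1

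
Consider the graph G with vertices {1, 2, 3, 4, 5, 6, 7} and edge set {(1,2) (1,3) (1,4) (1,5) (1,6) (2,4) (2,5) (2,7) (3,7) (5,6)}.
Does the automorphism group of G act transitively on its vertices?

No

Vertex 1 is the only vertex of degree 5, so every automorphism fixes it; G is not vertex-transitive.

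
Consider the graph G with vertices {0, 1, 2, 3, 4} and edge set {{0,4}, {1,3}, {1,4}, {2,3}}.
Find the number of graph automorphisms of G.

The degree sequence is [1, 2, 1, 2, 2]; the two degree-1 vertices 0 and 2 are the ends of a path, so G = P_5. A path has exactly one nontrivial symmetry — reversal — giving Aut(G) of order 2.

2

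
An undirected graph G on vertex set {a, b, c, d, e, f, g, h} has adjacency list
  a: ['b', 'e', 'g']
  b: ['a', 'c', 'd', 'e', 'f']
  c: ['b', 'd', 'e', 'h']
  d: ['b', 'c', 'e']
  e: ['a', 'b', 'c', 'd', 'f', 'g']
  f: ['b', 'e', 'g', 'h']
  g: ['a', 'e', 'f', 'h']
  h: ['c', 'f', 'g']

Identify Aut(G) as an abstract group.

{e}

The degree sequence is [3, 5, 4, 3, 6, 4, 4, 3]. Checking the degree-preserving permutations of the vertex set shows that none except the identity preserves every edge, so Aut(G) is trivial.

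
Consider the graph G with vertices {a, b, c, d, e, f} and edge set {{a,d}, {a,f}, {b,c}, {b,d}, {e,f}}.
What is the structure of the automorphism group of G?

Z_2

The degree sequence is [2, 2, 1, 2, 1, 2]; the two degree-1 vertices c and e are the ends of a path, so G = P_6. A path has exactly one nontrivial symmetry — reversal — giving Aut(G) of order 2.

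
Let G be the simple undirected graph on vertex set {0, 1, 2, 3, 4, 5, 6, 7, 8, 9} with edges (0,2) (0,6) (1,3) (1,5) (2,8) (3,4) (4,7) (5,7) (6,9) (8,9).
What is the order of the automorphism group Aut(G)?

200

G has two connected components, {0, 2, 6, 8, 9} and {1, 3, 4, 5, 7}; each is 2-regular, so G = C_5 ⊔ C_5. With two isomorphic components, Aut(G) = Aut(C_5) ≀ S_2 = (D_5 × D_5) ⋊ Z_2: permute each cycle by D_5, then optionally swap the two cycles. Order 2·(2·5)² = 200.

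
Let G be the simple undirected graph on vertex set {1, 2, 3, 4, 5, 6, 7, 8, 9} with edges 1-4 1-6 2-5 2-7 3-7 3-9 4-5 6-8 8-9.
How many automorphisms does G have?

Every vertex has degree 2 and the graph is connected, so G is the 9-cycle C_9. The automorphisms of the 9-cycle are exactly the symmetries of a regular 9-gon: the dihedral group D_9, |D_9| = 18.

18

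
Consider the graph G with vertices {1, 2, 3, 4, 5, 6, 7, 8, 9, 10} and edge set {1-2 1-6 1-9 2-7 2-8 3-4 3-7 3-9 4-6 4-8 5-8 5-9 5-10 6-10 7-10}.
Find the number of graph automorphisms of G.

G is 3-regular on 10 vertices with no triangles and no 4-cycles (girth 5): this is the Petersen graph. Viewing the Petersen graph as the Kneser graph K(5,2) — vertices are 2-subsets of {1,…,5}, edges join disjoint pairs — its automorphisms are exactly the permutations of the 5-element set, so Aut ≅ S_5 of order 120.

120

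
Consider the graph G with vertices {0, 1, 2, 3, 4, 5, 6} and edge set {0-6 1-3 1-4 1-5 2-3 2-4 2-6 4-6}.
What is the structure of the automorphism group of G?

The degree sequence is [1, 3, 3, 2, 3, 1, 3]. Checking the degree-preserving permutations of the vertex set shows that none except the identity preserves every edge, so Aut(G) is trivial.

1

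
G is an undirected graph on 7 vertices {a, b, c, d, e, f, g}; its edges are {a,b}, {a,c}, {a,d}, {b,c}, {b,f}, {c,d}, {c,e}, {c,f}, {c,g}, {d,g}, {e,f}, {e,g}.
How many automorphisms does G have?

12

Vertex c is the unique vertex of degree 6; the remaining 6 vertices each have degree 3 and induce a cycle, so G is the wheel on 7 vertices with hub c. Every automorphism fixes the hub and acts on the rim 6-cycle, so Aut(G) ≅ Aut(C_6) = D_6 of order 12.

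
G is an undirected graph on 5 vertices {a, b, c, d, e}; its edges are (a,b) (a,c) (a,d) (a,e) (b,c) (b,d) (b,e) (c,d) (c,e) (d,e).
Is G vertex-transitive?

All 5 vertices are pairwise adjacent: G = K_5. Any permutation of the 5 vertices preserves K_5, so Aut(K_5) = S_5 of order 5! = 120. This group acts transitively on the 5 vertices.

Yes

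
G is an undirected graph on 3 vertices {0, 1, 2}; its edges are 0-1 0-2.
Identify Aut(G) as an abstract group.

C_2

The degree sequence is [2, 1, 1]; the two degree-1 vertices 1 and 2 are the ends of a path, so G = P_3. The only nontrivial automorphism of a path is the end-to-end reflection, so Aut(G) ≅ Z_2.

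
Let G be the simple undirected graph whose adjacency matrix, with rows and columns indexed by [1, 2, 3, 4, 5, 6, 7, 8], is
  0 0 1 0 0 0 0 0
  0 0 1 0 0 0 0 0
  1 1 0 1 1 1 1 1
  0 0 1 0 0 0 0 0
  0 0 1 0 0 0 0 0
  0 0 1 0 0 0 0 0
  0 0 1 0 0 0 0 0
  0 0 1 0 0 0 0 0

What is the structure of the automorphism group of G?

S_7

Vertex 3 has degree 7 and every other vertex has degree 1, so G is the star K_{1,7} with centre 3. The 7 leaves are pairwise interchangeable while the centre is fixed, giving Aut(G) = S_7.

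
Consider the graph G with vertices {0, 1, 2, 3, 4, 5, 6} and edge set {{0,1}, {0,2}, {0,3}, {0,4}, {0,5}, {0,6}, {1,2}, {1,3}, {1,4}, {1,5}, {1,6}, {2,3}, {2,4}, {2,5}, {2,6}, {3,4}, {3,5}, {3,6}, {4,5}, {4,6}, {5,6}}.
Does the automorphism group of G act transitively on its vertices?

Every vertex has degree 6, so G is the complete graph K_7. Every bijection on the vertex set is an automorphism of K_7; hence Aut(K_7) ≅ S_7, order 5040. This group acts transitively on the 7 vertices.

Yes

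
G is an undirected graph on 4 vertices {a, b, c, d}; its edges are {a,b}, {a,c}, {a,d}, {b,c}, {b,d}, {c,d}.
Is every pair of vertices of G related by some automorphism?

Yes

All 4 vertices are pairwise adjacent: G = K_4. Every bijection on the vertex set is an automorphism of K_4; hence Aut(K_4) ≅ S_4, order 24. This group acts transitively on the 4 vertices.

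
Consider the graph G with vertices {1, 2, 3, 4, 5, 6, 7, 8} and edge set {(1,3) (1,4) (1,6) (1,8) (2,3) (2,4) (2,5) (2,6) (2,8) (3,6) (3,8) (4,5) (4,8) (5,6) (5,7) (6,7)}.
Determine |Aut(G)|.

1

The degree sequence is [4, 5, 4, 4, 4, 5, 2, 4]. Checking the degree-preserving permutations of the vertex set shows that none except the identity preserves every edge, so Aut(G) is trivial.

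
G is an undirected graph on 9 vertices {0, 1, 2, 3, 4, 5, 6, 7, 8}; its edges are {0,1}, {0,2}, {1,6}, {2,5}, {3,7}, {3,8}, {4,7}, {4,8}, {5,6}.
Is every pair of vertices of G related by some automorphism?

No

G has two connected components, {0, 1, 2, 5, 6} and {3, 4, 7, 8}; each is 2-regular, so G = C_5 ⊔ C_4. The orbit of 0 under Aut(G) is {0, 1, 2, 5, 6}, which does not contain 3, so G is not vertex-transitive.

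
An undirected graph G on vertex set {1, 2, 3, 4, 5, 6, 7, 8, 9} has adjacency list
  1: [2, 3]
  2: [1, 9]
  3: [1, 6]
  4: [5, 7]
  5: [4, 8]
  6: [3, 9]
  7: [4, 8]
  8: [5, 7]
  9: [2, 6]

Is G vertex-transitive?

No

G has two connected components, {1, 2, 3, 6, 9} and {4, 5, 7, 8}; each is 2-regular, so G = C_5 ⊔ C_4. The orbit of 1 under Aut(G) is {1, 2, 3, 6, 9}, which does not contain 4, so G is not vertex-transitive.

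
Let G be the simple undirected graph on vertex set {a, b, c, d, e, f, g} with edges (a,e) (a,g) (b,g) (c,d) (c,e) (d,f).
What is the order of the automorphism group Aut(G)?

2

The degree sequence is [2, 1, 2, 2, 2, 1, 2]; the two degree-1 vertices b and f are the ends of a path, so G = P_7. A path has exactly one nontrivial symmetry — reversal — giving Aut(G) of order 2.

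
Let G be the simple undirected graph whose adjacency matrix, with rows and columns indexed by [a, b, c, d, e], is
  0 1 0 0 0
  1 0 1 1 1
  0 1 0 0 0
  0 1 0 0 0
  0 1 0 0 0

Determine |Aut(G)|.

Vertex b has degree 4 and every other vertex has degree 1, so G is the star K_{1,4} with centre b. The 4 leaves are pairwise interchangeable while the centre is fixed, giving Aut(G) = S_4.

24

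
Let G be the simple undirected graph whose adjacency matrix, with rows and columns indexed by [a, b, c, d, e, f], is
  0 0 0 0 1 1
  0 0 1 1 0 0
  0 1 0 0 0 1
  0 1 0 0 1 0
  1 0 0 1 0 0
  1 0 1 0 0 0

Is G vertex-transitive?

Yes

G is 2-regular and connected on 6 vertices, i.e. the cycle C_6. C_6 has 6 rotations and 6 reflections, so Aut(C_6) ≅ D_6 of order 12. Under this action every vertex can be carried to every other, so G is vertex-transitive.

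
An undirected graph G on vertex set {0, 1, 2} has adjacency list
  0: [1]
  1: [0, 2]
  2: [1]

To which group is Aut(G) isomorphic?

The degree sequence is [1, 2, 1]; the two degree-1 vertices 0 and 2 are the ends of a path, so G = P_3. A path has exactly one nontrivial symmetry — reversal — giving Aut(G) of order 2.

the cyclic group of order 2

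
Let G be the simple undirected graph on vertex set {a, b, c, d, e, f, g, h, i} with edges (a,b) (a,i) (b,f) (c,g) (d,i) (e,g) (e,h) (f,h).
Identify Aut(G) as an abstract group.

The degree sequence is [2, 2, 1, 1, 2, 2, 2, 2, 2]; the two degree-1 vertices c and d are the ends of a path, so G = P_9. The only nontrivial automorphism of a path is the end-to-end reflection, so Aut(G) ≅ Z_2.

Z_2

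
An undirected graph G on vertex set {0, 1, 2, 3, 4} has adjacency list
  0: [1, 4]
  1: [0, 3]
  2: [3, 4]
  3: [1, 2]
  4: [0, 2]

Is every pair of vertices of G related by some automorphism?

G is 2-regular and connected on 5 vertices, i.e. the cycle C_5. C_5 has 5 rotations and 5 reflections, so Aut(C_5) ≅ D_5 of order 10. This group acts transitively on the 5 vertices.

Yes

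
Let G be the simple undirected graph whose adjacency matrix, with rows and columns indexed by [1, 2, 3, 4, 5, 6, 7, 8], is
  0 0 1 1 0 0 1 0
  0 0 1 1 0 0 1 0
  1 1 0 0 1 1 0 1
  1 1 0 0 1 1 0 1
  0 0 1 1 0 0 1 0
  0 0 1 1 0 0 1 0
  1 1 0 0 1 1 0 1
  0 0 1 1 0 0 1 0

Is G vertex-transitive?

Automorphisms preserve degree, but G has vertices of degree 3 and vertices of degree 5; no automorphism maps one to the other, so G is not vertex-transitive.

No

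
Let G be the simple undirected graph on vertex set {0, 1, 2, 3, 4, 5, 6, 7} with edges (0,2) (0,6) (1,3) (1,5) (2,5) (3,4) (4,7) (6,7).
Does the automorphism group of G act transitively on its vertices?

Yes

Every vertex has degree 2 and the graph is connected, so G is the 8-cycle C_8. The automorphisms of the 8-cycle are exactly the symmetries of a regular 8-gon: the dihedral group D_8, |D_8| = 16. This group acts transitively on the 8 vertices.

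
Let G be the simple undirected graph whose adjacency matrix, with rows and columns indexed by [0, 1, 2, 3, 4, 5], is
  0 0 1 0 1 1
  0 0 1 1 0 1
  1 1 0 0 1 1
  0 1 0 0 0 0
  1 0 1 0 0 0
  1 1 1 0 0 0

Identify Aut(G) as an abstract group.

Degrees alone do not determine every vertex (e.g. 0 and 1 both have degree 3), but their neighbour-degree multisets differ: N(0) has degrees [2, 3, 4] while N(1) has degrees [1, 3, 4]. Repeating this refinement separates all vertices, so the only automorphism is the identity.

the trivial group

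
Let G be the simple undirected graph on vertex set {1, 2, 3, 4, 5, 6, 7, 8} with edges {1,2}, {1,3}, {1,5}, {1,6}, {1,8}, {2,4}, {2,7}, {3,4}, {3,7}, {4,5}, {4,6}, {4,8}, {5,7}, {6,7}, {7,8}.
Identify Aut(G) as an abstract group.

The vertices split by degree into {1, 4, 7} (degree 5) and {2, 3, 5, 6, 8} (degree 3); every edge runs between the two parts, so G is the complete bipartite graph K_{3,5}. The parts have unequal sizes, so no automorphism swaps them; each part is permuted independently, giving S_5 × S_3 of order 5!·3! = 720.

S_5 × S_3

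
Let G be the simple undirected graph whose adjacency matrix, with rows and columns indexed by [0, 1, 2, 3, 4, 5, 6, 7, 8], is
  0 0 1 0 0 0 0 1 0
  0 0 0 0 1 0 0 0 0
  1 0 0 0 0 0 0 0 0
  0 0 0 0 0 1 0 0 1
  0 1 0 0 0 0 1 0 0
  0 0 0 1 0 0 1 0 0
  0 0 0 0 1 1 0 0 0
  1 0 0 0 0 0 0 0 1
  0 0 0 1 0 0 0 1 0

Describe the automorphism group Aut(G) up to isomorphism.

the cyclic group of order 2

The degree sequence is [2, 1, 1, 2, 2, 2, 2, 2, 2]; the two degree-1 vertices 1 and 2 are the ends of a path, so G = P_9. The only nontrivial automorphism of a path is the end-to-end reflection, so Aut(G) ≅ Z_2.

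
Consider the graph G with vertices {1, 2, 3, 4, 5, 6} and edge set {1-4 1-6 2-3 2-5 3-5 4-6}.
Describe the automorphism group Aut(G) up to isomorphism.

D_3 ≀ Z_2

G has two connected components, {1, 4, 6} and {2, 3, 5}; each is 2-regular, so G = C_3 ⊔ C_3. With two isomorphic components, Aut(G) = Aut(C_3) ≀ S_2 = (D_3 × D_3) ⋊ Z_2: permute each cycle by D_3, then optionally swap the two cycles. Order 2·(2·3)² = 72.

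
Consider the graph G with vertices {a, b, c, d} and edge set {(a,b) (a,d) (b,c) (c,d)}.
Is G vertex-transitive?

Yes

G is 2-regular and bipartite with parts {b, d} and {a, c} (each part is independent and every cross-pair is an edge), so G = K_{2,2}. Aut(K_{2,2}) is the wreath product S_2 ≀ Z_2: permute within each part, then optionally swap the parts; |Aut| = 2·(2!)² = 8. This group acts transitively on the 4 vertices.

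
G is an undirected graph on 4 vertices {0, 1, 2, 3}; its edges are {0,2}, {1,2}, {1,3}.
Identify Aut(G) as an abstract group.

The degree sequence is [1, 2, 2, 1]; the two degree-1 vertices 0 and 3 are the ends of a path, so G = P_4. The only nontrivial automorphism of a path is the end-to-end reflection, so Aut(G) ≅ Z_2.

Z_2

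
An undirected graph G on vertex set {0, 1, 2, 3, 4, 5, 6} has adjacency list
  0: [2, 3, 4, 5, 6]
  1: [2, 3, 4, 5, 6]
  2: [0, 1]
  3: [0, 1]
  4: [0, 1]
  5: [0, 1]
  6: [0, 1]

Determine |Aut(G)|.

The vertices split by degree into {0, 1} (degree 5) and {2, 3, 4, 5, 6} (degree 2); every edge runs between the two parts, so G is the complete bipartite graph K_{2,5}. Automorphisms preserve the bipartition setwise (since the parts differ in size) and act as S_5 × S_2 within it; |Aut| = 240.

240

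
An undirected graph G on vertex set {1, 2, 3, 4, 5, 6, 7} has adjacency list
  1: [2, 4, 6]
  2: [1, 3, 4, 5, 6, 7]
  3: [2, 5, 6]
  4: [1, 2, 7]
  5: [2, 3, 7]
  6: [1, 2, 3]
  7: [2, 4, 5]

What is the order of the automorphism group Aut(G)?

Vertex 2 is the unique vertex of degree 6; the remaining 6 vertices each have degree 3 and induce a cycle, so G is the wheel on 7 vertices with hub 2. With the hub fixed, the remaining symmetry is that of the rim cycle C_6, giving the dihedral group D_6.

12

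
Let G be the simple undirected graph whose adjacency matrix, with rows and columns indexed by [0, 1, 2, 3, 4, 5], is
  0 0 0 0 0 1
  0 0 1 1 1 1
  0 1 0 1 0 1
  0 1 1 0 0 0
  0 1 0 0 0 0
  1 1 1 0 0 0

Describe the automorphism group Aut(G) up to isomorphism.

Degrees alone do not determine every vertex (e.g. 0 and 4 both have degree 1), but their neighbour-degree multisets differ: N(0) has degrees [3] while N(4) has degrees [4]. Repeating this refinement separates all vertices, so the only automorphism is the identity.

{e}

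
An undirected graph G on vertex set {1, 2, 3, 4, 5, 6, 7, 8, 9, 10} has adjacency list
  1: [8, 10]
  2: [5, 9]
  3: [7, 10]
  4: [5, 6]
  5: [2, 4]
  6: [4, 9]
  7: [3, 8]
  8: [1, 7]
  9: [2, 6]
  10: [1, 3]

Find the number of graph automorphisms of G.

G has two connected components, {1, 3, 7, 8, 10} and {2, 4, 5, 6, 9}; each is 2-regular, so G = C_5 ⊔ C_5. With two isomorphic components, Aut(G) = Aut(C_5) ≀ S_2 = (D_5 × D_5) ⋊ Z_2: permute each cycle by D_5, then optionally swap the two cycles. Order 2·(2·5)² = 200.

200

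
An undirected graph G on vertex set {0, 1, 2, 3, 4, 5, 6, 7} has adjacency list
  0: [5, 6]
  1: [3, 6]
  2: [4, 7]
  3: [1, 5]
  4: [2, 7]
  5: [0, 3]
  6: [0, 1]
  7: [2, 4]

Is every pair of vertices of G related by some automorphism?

No

G has two connected components, {0, 1, 3, 5, 6} and {2, 4, 7}; each is 2-regular, so G = C_5 ⊔ C_3. The orbit of 0 under Aut(G) is {0, 1, 3, 5, 6}, which does not contain 2, so G is not vertex-transitive.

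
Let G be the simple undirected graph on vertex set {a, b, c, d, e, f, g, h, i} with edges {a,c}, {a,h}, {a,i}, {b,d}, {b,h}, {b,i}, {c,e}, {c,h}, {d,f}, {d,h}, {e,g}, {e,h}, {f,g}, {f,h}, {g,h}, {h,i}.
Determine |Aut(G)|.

16

Vertex h is the unique vertex of degree 8; the remaining 8 vertices each have degree 3 and induce a cycle, so G is the wheel on 9 vertices with hub h. Every automorphism fixes the hub and acts on the rim 8-cycle, so Aut(G) ≅ Aut(C_8) = D_8 of order 16.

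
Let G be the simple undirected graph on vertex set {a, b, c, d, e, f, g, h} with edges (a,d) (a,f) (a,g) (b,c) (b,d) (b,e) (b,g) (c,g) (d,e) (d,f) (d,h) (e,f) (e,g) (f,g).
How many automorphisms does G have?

1

Degrees alone do not determine every vertex (e.g. b and e both have degree 4), but their neighbour-degree multisets differ: N(b) has degrees [2, 4, 5, 5] while N(e) has degrees [4, 4, 5, 5]. Repeating this refinement separates all vertices, so the only automorphism is the identity.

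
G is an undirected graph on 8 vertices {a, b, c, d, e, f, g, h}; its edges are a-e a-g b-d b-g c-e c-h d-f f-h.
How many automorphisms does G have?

16

Every vertex has degree 2 and the graph is connected, so G is the 8-cycle C_8. C_8 has 8 rotations and 8 reflections, so Aut(C_8) ≅ D_8 of order 16.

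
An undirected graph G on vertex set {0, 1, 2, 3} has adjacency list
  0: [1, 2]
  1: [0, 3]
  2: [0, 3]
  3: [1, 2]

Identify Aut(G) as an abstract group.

the dihedral group of order 8

G is 2-regular and connected on 4 vertices, i.e. the cycle C_4. The automorphisms of the 4-cycle are exactly the symmetries of a regular 4-gon: the dihedral group D_4, |D_4| = 8.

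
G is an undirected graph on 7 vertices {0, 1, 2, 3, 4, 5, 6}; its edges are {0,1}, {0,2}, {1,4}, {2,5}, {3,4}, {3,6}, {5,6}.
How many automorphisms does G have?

Every vertex has degree 2 and the graph is connected, so G is the 7-cycle C_7. The automorphisms of the 7-cycle are exactly the symmetries of a regular 7-gon: the dihedral group D_7, |D_7| = 14.

14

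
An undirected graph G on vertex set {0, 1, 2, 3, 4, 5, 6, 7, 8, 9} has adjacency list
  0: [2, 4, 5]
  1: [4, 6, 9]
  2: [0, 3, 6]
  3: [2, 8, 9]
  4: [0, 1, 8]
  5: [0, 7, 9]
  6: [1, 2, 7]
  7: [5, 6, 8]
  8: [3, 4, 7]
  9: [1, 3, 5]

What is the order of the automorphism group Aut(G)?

120

G is 3-regular on 10 vertices with no triangles and no 4-cycles (girth 5): this is the Petersen graph. Viewing the Petersen graph as the Kneser graph K(5,2) — vertices are 2-subsets of {1,…,5}, edges join disjoint pairs — its automorphisms are exactly the permutations of the 5-element set, so Aut ≅ S_5 of order 120.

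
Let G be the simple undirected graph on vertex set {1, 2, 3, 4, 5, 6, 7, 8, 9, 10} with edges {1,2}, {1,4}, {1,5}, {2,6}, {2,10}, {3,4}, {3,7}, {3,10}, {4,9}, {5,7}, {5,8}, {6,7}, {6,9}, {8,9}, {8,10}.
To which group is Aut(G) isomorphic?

G is 3-regular on 10 vertices with no triangles and no 4-cycles (girth 5): this is the Petersen graph. It is a classical fact that the Petersen graph has automorphism group S_5 (order 120), arising from its description as the Kneser graph K(5,2).

S_5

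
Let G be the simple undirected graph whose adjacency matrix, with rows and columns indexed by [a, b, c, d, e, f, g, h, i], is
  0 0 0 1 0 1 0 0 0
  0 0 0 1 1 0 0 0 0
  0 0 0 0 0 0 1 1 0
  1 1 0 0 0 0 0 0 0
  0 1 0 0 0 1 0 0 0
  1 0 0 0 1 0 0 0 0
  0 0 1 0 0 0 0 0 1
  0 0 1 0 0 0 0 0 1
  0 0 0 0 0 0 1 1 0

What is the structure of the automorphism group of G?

G has two connected components, {a, b, d, e, f} and {c, g, h, i}; each is 2-regular, so G = C_5 ⊔ C_4. No automorphism exchanges components of different sizes, hence Aut(G) is the direct product D_4 × D_5, order 80.

D_4 × D_5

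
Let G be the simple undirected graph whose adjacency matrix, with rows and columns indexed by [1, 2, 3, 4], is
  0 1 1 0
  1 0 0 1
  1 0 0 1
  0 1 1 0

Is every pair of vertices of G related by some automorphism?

G is 2-regular and bipartite on 2^2 = 4 vertices with girth 4; it is the hypercube graph Q_2. The symmetry group of the 2-cube is the hyperoctahedral group B_2 = Z_2 ≀ S_2, of order 2^2·2! = 8. Under this action every vertex can be carried to every other, so G is vertex-transitive.

Yes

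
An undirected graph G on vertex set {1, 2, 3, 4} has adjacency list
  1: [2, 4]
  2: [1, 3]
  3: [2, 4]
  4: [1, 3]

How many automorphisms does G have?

G is 2-regular and bipartite on 2^2 = 4 vertices with girth 4; it is the hypercube graph Q_2. Aut(Q_2) consists of the signed permutations of the 2 coordinate axes: 2! permutations times 2^2 sign flips, so |Aut| = 2^2·2! = 8.

8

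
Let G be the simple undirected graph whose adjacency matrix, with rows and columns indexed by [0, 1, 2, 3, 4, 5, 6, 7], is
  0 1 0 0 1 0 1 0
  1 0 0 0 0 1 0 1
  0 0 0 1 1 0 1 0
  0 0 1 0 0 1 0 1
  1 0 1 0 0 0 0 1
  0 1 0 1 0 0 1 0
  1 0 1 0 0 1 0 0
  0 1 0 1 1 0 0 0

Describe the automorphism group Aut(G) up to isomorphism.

G is 3-regular and bipartite on 2^3 = 8 vertices with girth 4; it is the hypercube graph Q_3. The symmetry group of the 3-cube is the hyperoctahedral group B_3 = Z_2 ≀ S_3, of order 2^3·3! = 48.

the hyperoctahedral group B_3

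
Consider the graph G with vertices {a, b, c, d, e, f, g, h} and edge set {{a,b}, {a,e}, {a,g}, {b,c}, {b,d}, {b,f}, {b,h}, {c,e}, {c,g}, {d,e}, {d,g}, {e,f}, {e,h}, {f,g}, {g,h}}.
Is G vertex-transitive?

No

Automorphisms preserve degree, but G has vertices of degree 3 and vertices of degree 5; no automorphism maps one to the other, so G is not vertex-transitive.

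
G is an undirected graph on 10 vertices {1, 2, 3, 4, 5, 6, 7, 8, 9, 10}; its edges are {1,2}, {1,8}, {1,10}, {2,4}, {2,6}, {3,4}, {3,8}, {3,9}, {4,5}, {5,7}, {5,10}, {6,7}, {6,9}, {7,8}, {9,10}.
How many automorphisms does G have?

120

G is 3-regular on 10 vertices with no triangles and no 4-cycles (girth 5): this is the Petersen graph. Viewing the Petersen graph as the Kneser graph K(5,2) — vertices are 2-subsets of {1,…,5}, edges join disjoint pairs — its automorphisms are exactly the permutations of the 5-element set, so Aut ≅ S_5 of order 120.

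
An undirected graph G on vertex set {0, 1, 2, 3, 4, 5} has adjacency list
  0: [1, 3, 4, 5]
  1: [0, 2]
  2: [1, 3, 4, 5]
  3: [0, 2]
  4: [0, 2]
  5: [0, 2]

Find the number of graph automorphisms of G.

48

The vertices split by degree into {0, 2} (degree 4) and {1, 3, 4, 5} (degree 2); every edge runs between the two parts, so G is the complete bipartite graph K_{2,4}. Automorphisms preserve the bipartition setwise (since the parts differ in size) and act as S_4 × S_2 within it; |Aut| = 48.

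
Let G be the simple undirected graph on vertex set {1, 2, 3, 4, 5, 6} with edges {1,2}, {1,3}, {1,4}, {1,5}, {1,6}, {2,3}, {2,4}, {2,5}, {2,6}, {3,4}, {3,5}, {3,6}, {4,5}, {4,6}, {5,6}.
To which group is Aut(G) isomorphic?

S_6

Every vertex has degree 5, so G is the complete graph K_6. Any permutation of the 6 vertices preserves K_6, so Aut(K_6) = S_6 of order 6! = 720.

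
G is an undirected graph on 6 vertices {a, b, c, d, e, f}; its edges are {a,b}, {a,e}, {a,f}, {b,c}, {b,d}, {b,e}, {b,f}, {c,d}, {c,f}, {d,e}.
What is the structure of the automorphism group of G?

Vertex b is the unique vertex of degree 5; the remaining 5 vertices each have degree 3 and induce a cycle, so G is the wheel on 6 vertices with hub b. With the hub fixed, the remaining symmetry is that of the rim cycle C_5, giving the dihedral group D_5.

D_5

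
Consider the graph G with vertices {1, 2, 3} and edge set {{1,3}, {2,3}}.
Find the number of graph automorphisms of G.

The degree sequence is [1, 1, 2]; the two degree-1 vertices 1 and 2 are the ends of a path, so G = P_3. A path has exactly one nontrivial symmetry — reversal — giving Aut(G) of order 2.

2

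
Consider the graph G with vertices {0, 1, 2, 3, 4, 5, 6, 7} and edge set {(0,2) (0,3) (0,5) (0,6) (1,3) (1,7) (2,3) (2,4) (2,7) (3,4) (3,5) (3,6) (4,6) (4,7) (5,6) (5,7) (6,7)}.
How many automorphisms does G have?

The degree sequence is [4, 2, 4, 6, 4, 4, 5, 5]. Checking the degree-preserving permutations of the vertex set shows that none except the identity preserves every edge, so Aut(G) is trivial.

1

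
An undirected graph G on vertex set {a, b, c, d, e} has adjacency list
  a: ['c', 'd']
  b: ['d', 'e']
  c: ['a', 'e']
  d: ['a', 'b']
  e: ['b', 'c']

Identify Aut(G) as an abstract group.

Every vertex has degree 2 and the graph is connected, so G is the 5-cycle C_5. The automorphisms of the 5-cycle are exactly the symmetries of a regular 5-gon: the dihedral group D_5, |D_5| = 10.

the dihedral group of order 10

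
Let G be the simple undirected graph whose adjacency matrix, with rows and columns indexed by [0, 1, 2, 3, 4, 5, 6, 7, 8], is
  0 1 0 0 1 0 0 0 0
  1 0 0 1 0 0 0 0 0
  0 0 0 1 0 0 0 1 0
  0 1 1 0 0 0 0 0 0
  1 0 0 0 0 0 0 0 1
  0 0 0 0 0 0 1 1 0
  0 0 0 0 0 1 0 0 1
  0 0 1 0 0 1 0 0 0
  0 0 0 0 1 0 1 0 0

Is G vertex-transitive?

Yes

G is 2-regular and connected on 9 vertices, i.e. the cycle C_9. C_9 has 9 rotations and 9 reflections, so Aut(C_9) ≅ D_9 of order 18. Under this action every vertex can be carried to every other, so G is vertex-transitive.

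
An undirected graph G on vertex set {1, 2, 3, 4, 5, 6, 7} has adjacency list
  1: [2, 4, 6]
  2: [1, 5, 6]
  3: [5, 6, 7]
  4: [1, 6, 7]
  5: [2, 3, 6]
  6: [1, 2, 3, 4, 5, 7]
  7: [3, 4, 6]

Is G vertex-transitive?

No

Vertex 6 is the only vertex of degree 6, so every automorphism fixes it; G is not vertex-transitive.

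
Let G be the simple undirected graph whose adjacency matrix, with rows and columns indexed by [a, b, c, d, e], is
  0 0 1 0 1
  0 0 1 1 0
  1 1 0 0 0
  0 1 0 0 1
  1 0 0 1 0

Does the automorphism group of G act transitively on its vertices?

G is 2-regular and connected on 5 vertices, i.e. the cycle C_5. The automorphisms of the 5-cycle are exactly the symmetries of a regular 5-gon: the dihedral group D_5, |D_5| = 10. This group acts transitively on the 5 vertices.

Yes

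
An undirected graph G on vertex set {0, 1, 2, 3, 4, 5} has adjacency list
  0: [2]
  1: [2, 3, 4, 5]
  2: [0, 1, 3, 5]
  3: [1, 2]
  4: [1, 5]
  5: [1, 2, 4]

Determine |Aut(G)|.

1

Degrees alone do not determine every vertex (e.g. 1 and 2 both have degree 4), but their neighbour-degree multisets differ: N(1) has degrees [2, 2, 3, 4] while N(2) has degrees [1, 2, 3, 4]. Repeating this refinement separates all vertices, so the only automorphism is the identity.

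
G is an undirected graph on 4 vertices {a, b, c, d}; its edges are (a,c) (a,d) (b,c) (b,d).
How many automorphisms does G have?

G is 2-regular and connected on 4 vertices, i.e. the cycle C_4. The automorphisms of the 4-cycle are exactly the symmetries of a regular 4-gon: the dihedral group D_4, |D_4| = 8.

8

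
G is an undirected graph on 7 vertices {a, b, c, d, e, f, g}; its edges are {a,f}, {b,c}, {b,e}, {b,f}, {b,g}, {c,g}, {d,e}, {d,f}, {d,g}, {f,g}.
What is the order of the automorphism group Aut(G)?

Degrees alone do not determine every vertex (e.g. b and f both have degree 4), but their neighbour-degree multisets differ: N(b) has degrees [2, 2, 4, 4] while N(f) has degrees [1, 3, 4, 4]. Repeating this refinement separates all vertices, so the only automorphism is the identity.

1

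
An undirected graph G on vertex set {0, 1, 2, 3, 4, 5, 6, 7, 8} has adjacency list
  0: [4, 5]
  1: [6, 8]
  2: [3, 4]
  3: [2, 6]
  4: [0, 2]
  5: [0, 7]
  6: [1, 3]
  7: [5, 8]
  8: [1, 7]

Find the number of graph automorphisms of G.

G is 2-regular and connected on 9 vertices, i.e. the cycle C_9. C_9 has 9 rotations and 9 reflections, so Aut(C_9) ≅ D_9 of order 18.

18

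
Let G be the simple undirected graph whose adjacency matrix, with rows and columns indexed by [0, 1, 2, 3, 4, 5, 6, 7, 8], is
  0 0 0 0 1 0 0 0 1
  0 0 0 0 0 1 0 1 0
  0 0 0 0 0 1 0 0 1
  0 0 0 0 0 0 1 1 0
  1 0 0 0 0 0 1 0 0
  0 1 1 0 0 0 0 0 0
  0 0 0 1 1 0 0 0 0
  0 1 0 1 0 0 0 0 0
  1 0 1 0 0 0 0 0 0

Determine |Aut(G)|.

Every vertex has degree 2 and the graph is connected, so G is the 9-cycle C_9. C_9 has 9 rotations and 9 reflections, so Aut(C_9) ≅ D_9 of order 18.

18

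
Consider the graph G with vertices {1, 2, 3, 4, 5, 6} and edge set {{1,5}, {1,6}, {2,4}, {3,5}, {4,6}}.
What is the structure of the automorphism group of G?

C_2

The degree sequence is [2, 1, 1, 2, 2, 2]; the two degree-1 vertices 2 and 3 are the ends of a path, so G = P_6. The only nontrivial automorphism of a path is the end-to-end reflection, so Aut(G) ≅ Z_2.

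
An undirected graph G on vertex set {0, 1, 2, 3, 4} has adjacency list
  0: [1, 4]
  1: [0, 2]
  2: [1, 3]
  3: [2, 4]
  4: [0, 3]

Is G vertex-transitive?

Every vertex has degree 2 and the graph is connected, so G is the 5-cycle C_5. The automorphisms of the 5-cycle are exactly the symmetries of a regular 5-gon: the dihedral group D_5, |D_5| = 10. This group acts transitively on the 5 vertices.

Yes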